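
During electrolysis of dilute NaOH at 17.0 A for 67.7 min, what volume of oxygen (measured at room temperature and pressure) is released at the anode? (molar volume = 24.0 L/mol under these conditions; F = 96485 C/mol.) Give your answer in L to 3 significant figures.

4.29 L

Q = It = 17.0 × 4062 = 69050 C
n(e⁻) = 69050 / 96485 = 0.7157 mol
2H₂O → O₂ + 4H⁺ + 4e⁻, so n(O₂) = 0.7157 / 4 = 0.1789 mol
V = 0.1789 × 24.0 = 4.294 L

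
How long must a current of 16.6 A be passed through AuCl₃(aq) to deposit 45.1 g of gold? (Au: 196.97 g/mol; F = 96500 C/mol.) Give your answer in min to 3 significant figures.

66.6 min

n(Au) = 45.1 / 196.97 = 0.2290 mol
Au³⁺ + 3e⁻ → Au, so n(e⁻) = 3 × 0.2290 = 0.6870 mol
Q = 0.6870 × 96500 = 66300 C
t = Q / I = 66300 / 16.6 = 3994 s = 66.6 min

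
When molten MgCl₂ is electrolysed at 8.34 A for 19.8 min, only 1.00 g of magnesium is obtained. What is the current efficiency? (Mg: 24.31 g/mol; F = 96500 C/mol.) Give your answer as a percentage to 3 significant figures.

80.1%

Q = 8.34 × 1188 = 9908 C
n(e⁻) = 9908 / 96500 = 0.1027 mol
Mg²⁺ + 2e⁻ → Mg, so theoretical n(Mg) = 0.05135 mol → 1.248 g
Efficiency = 1.00 / 1.248 = 0.8013 = 80.1%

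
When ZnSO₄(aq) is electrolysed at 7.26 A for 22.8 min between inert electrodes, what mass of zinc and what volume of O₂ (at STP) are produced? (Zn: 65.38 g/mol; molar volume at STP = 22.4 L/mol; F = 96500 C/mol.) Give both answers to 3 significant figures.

Q = 7.26 × 1368 = 9932 C; n(e⁻) = 9932 / 96500 = 0.1029 mol
Cathode: Zn²⁺ + 2e⁻ → Zn → n(Zn) = 0.1029/2 = 0.05145 mol → 3.36 g
Anode: 2H₂O → O₂ + 4H⁺ + 4e⁻ → n(O₂) = 0.1029/4 = 0.02573 mol → 0.576 L

3.36 g Zn; 0.576 L O₂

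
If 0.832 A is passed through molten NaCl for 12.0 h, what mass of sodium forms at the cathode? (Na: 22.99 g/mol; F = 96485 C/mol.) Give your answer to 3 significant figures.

Q = 0.832 A × 43200 s = 35940 C
n(e⁻) = 35940 / 96485 = 0.3725 mol
Na⁺ + e⁻ → Na, so n(Na) = 0.3725 mol
m = 0.3725 × 22.99 = 8.56 g

8.56 g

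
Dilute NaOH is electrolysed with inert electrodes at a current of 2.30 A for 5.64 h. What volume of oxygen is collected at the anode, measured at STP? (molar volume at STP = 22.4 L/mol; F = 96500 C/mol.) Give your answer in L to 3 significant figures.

Q = 2.30 A × 20304 s = 46700 C
Moles of electrons = 46700 / 96500 = 0.4839 mol
2H₂O → O₂ + 4H⁺ + 4e⁻, so n(O₂) = 0.4839 / 4 = 0.1210 mol
V = 0.1210 × 22.4 = 2.710 L

2.71 L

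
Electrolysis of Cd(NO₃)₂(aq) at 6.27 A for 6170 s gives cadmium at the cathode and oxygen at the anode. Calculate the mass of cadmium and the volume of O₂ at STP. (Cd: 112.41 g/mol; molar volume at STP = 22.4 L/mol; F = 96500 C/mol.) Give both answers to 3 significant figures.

Q = 6.27 × 6170 = 38690 C; n(e⁻) = 38690 / 96500 = 0.4009 mol
Cathode: Cd²⁺ + 2e⁻ → Cd → n(Cd) = 0.4009/2 = 0.2005 mol → 22.5 g
Anode: 2H₂O → O₂ + 4H⁺ + 4e⁻ → n(O₂) = 0.4009/4 = 0.1002 mol → 2.24 L

22.5 g Cd; 2.24 L O₂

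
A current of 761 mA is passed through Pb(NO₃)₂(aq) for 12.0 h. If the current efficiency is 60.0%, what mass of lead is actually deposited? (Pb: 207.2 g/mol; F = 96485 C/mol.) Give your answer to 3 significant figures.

21.2 g

Q = 0.761 × 43200 = 32880 C
n(e⁻) = 32880 / 96485 = 0.3408 mol
Pb²⁺ + 2e⁻ → Pb, so theoretical m(Pb) = 0.1704 × 207.2 = 35.31 g
Actual mass = 60.0% × 35.31 = 21.2 g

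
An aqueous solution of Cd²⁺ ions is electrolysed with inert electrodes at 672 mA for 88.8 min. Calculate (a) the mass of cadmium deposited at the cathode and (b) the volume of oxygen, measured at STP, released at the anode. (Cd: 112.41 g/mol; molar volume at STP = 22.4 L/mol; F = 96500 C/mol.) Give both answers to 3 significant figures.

Q = 0.672 × 5328 = 3580 C; n(e⁻) = 3580 / 96500 = 0.03710 mol
Cathode: Cd²⁺ + 2e⁻ → Cd → n(Cd) = 0.03710/2 = 0.01855 mol → 2.09 g
Anode: 2H₂O → O₂ + 4H⁺ + 4e⁻ → n(O₂) = 0.03710/4 = 0.009275 mol → 0.208 L

2.09 g Cd; 0.208 L O₂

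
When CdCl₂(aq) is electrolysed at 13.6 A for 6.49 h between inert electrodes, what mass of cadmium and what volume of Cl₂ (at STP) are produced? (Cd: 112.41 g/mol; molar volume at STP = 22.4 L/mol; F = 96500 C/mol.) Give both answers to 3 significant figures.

Q = 13.6 × 23364 = 3.178×10^5 C; n(e⁻) = 3.178×10^5 / 96500 = 3.293 mol
Cathode: Cd²⁺ + 2e⁻ → Cd → n(Cd) = 3.293/2 = 1.647 mol → 185 g
Anode: 2Cl⁻ → Cl₂ + 2e⁻ → n(Cl₂) = 3.293/2 = 1.647 mol → 36.9 L

185 g Cd; 36.9 L Cl₂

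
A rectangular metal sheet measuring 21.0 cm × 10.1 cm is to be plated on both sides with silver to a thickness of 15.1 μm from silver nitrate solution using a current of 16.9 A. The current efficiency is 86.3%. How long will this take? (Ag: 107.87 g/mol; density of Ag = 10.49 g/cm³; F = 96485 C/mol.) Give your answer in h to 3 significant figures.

Plated area = 2 × 21.0 × 10.1 = 424.2 cm²
Volume = 424.2 × 15.1×10⁻⁴ cm = 0.6405 cm³
m(Ag) = 0.6405 × 10.49 = 6.719 g
n(Ag) = 6.719 / 107.87 = 0.06229 mol; n(e⁻) = 0.06229 mol
Q = 0.06229 × 96485 / 0.863 = 6964 C
t = 6964 / 16.9 = 412.1 s = 0.114 h

0.114 h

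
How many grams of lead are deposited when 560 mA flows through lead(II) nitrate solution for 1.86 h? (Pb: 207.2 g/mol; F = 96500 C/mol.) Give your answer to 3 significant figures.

Q = It = 0.560 × 6696 = 3750 C
n(e⁻) = 3750 / 96500 = 0.03886 mol
Pb²⁺ + 2e⁻ → Pb, so n(Pb) = 0.03886 / 2 = 0.01943 mol
m = 0.01943 × 207.2 = 4.03 g

4.03 g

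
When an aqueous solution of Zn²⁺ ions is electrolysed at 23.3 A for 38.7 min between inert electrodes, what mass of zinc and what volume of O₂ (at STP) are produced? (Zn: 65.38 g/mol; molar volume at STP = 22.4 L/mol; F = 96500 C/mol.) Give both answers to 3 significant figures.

Q = 23.3 × 2322 = 54100 C; n(e⁻) = 54100 / 96500 = 0.5606 mol
Cathode: Zn²⁺ + 2e⁻ → Zn → n(Zn) = 0.5606/2 = 0.2803 mol → 18.3 g
Anode: 2H₂O → O₂ + 4H⁺ + 4e⁻ → n(O₂) = 0.5606/4 = 0.1402 mol → 3.14 L

18.3 g Zn; 3.14 L O₂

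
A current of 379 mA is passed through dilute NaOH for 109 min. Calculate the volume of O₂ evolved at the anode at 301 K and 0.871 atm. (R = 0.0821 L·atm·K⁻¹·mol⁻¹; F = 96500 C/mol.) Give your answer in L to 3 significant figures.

Q = 0.379 A × 6540 s = 2479 C
n(e⁻) = Q/F = 2479/96500 = 0.02569 mol
2H₂O → O₂ + 4H⁺ + 4e⁻, so n(O₂) = 0.02569 / 4 = 0.006423 mol
V = nRT/P = 0.006423 × 0.0821 × 301 / 0.871 = 0.1822 L

0.182 L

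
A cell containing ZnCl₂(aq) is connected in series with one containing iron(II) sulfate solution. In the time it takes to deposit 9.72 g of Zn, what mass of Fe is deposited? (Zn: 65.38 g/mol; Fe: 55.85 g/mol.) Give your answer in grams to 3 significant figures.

8.30 g

n(Zn) = 9.72 / 65.38 = 0.1487 mol
Zn²⁺ + 2e⁻ → Zn, so n(e⁻) = 2 × 0.1487 = 0.2974 mol
In series, the same 0.2974 mol of electrons flows through the second cell.
Fe²⁺ + 2e⁻ → Fe, so n(Fe) = 0.2974 / 2 = 0.1487 mol
m(Fe) = 0.1487 × 55.85 = 8.30 g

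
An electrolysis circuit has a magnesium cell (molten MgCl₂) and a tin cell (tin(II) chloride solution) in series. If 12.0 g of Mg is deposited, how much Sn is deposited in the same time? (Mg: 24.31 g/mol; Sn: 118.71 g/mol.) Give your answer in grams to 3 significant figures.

n(Mg) = 12.0 / 24.31 = 0.4936 mol
Mg²⁺ + 2e⁻ → Mg, so n(e⁻) = 2 × 0.4936 = 0.9872 mol
In series, the same 0.9872 mol of electrons flows through the second cell.
Sn²⁺ + 2e⁻ → Sn, so n(Sn) = 0.9872 / 2 = 0.4936 mol
m(Sn) = 0.4936 × 118.71 = 58.6 g

58.6 g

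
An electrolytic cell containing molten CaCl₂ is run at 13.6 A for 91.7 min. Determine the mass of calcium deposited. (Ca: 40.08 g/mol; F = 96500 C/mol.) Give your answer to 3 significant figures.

15.5 g

Charge passed = 13.6 × 5502 = 74830 C
n(e⁻) = Q/F = 74830/96500 = 0.7754 mol
Ca²⁺ + 2e⁻ → Ca, so n(Ca) = 0.7754 / 2 = 0.3877 mol
m = 0.3877 × 40.08 = 15.5 g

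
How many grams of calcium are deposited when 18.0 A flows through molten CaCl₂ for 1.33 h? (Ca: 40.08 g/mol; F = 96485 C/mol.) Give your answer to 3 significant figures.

17.9 g

Q = It = 18.0 × 4788 = 86180 C
n(e⁻) = Q/F = 86180/96485 = 0.8932 mol
Ca²⁺ + 2e⁻ → Ca, so n(Ca) = 0.8932 / 2 = 0.4466 mol
m = 0.4466 × 40.08 = 17.9 g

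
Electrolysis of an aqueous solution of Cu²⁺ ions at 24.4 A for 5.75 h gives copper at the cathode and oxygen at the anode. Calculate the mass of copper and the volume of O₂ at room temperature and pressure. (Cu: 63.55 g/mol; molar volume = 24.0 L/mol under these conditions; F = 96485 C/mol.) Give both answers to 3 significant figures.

Q = 24.4 × 20700 = 5.051×10^5 C; n(e⁻) = 5.051×10^5 / 96485 = 5.235 mol
Cathode: Cu²⁺ + 2e⁻ → Cu → n(Cu) = 5.235/2 = 2.618 mol → 166 g
Anode: 2H₂O → O₂ + 4H⁺ + 4e⁻ → n(O₂) = 5.235/4 = 1.309 mol → 31.4 L

166 g Cu; 31.4 L O₂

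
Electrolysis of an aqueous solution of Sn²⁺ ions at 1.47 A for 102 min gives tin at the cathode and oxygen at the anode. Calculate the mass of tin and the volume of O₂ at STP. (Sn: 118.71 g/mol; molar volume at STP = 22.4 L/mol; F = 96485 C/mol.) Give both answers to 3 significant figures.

5.53 g Sn; 0.522 L O₂

Q = 1.47 × 6120 = 8996 C; n(e⁻) = 8996 / 96485 = 0.09324 mol
Cathode: Sn²⁺ + 2e⁻ → Sn → n(Sn) = 0.09324/2 = 0.04662 mol → 5.53 g
Anode: 2H₂O → O₂ + 4H⁺ + 4e⁻ → n(O₂) = 0.09324/4 = 0.02331 mol → 0.522 L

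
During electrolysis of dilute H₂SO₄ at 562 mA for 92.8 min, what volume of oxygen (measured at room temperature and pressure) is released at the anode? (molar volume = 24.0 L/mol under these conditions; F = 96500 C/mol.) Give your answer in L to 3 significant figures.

0.195 L

Charge passed = 0.562 × 5568 = 3129 C
n(e⁻) = Q/F = 3129/96500 = 0.03242 mol
2H₂O → O₂ + 4H⁺ + 4e⁻, so n(O₂) = 0.03242 / 4 = 0.008105 mol
V = 0.008105 × 24.0 = 0.1945 L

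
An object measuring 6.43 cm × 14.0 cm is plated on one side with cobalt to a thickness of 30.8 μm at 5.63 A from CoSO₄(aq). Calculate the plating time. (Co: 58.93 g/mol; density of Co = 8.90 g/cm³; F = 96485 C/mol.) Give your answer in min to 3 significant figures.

23.9 min

Plated area = 6.43 × 14.0 = 90.02 cm²
Volume = 90.02 × 30.8×10⁻⁴ cm = 0.2773 cm³
m(Co) = 0.2773 × 8.90 = 2.468 g
n(Co) = 2.468 / 58.93 = 0.04188 mol; n(e⁻) = 2 × 0.04188 = 0.08376 mol
Q = 0.08376 × 96485 = 8082 C
t = 8082 / 5.63 = 1436 s = 23.9 min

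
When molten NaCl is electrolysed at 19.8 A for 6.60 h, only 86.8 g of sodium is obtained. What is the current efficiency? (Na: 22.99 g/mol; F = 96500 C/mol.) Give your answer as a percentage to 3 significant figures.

77.4%

Q = 19.8 × 23760 = 4.704×10^5 C
n(e⁻) = 4.704×10^5 / 96500 = 4.875 mol
Na⁺ + e⁻ → Na, so theoretical n(Na) = 4.875 mol → 112.1 g
Efficiency = 86.8 / 112.1 = 0.7743 = 77.4%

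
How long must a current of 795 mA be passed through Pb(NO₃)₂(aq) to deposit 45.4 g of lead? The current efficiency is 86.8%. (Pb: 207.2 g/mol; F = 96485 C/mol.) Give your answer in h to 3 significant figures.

17.0 h

n(Pb) = 45.4 / 207.2 = 0.2191 mol
Pb²⁺ + 2e⁻ → Pb, so n(e⁻) = 2 × 0.2191 = 0.4382 mol
Q = 0.4382 × 96485 / 0.868 = 48710 C
t = Q / I = 48710 / 0.795 = 61270 s = 17.0 h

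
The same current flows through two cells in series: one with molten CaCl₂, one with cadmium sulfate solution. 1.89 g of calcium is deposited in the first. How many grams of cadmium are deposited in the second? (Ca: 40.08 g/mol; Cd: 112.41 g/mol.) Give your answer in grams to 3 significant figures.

5.30 g

n(Ca) = 1.89 / 40.08 = 0.04716 mol
Ca²⁺ + 2e⁻ → Ca, so n(e⁻) = 2 × 0.04716 = 0.09432 mol
In series, the same 0.09432 mol of electrons flows through the second cell.
Cd²⁺ + 2e⁻ → Cd, so n(Cd) = 0.09432 / 2 = 0.04716 mol
m(Cd) = 0.04716 × 112.41 = 5.30 g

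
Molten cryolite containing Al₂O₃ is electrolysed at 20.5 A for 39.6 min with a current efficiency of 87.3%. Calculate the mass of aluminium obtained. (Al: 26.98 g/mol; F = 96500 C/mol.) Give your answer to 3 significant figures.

Q = 20.5 × 2376 = 48710 C
n(e⁻) = 48710 / 96500 = 0.5048 mol
Al³⁺ + 3e⁻ → Al, so theoretical m(Al) = 0.1683 × 26.98 = 4.541 g
Actual mass = 87.3% × 4.541 = 3.96 g

3.96 g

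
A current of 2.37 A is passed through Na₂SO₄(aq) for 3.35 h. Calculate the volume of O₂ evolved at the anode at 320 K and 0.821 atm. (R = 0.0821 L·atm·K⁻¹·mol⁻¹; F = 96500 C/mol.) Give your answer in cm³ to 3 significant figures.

Q = 2.37 A × 12060 s = 28580 C
n(e⁻) = 28580 / 96500 = 0.2962 mol
2H₂O → O₂ + 4H⁺ + 4e⁻, so n(O₂) = 0.2962 / 4 = 0.07405 mol
V = nRT/P = 0.07405 × 0.0821 × 320 / 0.821 = 2.370 L
= 2370 cm³

2370 cm³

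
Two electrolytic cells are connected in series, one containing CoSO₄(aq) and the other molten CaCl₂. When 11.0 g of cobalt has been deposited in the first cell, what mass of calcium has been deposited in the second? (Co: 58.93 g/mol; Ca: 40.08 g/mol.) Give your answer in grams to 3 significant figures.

7.48 g

n(Co) = 11.0 / 58.93 = 0.1867 mol
Co²⁺ + 2e⁻ → Co, so n(e⁻) = 2 × 0.1867 = 0.3734 mol
Same current for the same time ⇒ same n(e⁻) = 0.3734 mol in both cells.
Ca²⁺ + 2e⁻ → Ca, so n(Ca) = 0.3734 / 2 = 0.1867 mol
m(Ca) = 0.1867 × 40.08 = 7.48 g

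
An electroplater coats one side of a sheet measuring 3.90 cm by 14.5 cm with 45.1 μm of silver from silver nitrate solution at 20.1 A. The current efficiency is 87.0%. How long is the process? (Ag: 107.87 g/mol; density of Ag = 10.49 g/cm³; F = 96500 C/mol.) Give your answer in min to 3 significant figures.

Plated area = 3.90 × 14.5 = 56.55 cm²
Volume = 56.55 × 45.1×10⁻⁴ cm = 0.2550 cm³
m(Ag) = 0.2550 × 10.49 = 2.675 g
n(Ag) = 2.675 / 107.87 = 0.02480 mol; n(e⁻) = 0.02480 mol
Q = 0.02480 × 96500 / 0.870 = 2751 C
t = 2751 / 20.1 = 136.9 s = 2.28 min

2.28 min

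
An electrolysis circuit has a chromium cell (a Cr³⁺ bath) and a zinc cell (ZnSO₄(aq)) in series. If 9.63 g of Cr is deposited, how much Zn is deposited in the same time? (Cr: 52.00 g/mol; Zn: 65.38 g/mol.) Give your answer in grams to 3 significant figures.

n(Cr) = 9.63 / 52.00 = 0.1852 mol
Cr³⁺ + 3e⁻ → Cr, so n(e⁻) = 3 × 0.1852 = 0.5556 mol
Since the cells are in series, n(e⁻) in the Zn cell is also 0.5556 mol.
Zn²⁺ + 2e⁻ → Zn, so n(Zn) = 0.5556 / 2 = 0.2778 mol
m(Zn) = 0.2778 × 65.38 = 18.2 g

18.2 g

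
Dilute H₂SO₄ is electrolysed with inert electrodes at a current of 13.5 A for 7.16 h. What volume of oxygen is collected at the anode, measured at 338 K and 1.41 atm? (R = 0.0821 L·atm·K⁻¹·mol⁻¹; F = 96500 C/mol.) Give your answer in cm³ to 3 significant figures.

17700 cm³

Q = It = 13.5 × 25776 = 3.480×10^5 C
n(e⁻) = Q/F = 3.480×10^5/96500 = 3.606 mol
2H₂O → O₂ + 4H⁺ + 4e⁻, so n(O₂) = 3.606 / 4 = 0.9015 mol
V = nRT/P = 0.9015 × 0.0821 × 338 / 1.41 = 17.74 L
= 17700 cm³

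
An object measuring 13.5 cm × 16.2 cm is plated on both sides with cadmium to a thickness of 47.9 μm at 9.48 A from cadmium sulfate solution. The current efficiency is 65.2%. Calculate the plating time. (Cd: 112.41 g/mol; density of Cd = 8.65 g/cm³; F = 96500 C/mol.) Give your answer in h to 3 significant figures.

1.40 h

Plated area = 2 × 13.5 × 16.2 = 437.4 cm²
Volume = 437.4 × 47.9×10⁻⁴ cm = 2.095 cm³
m(Cd) = 2.095 × 8.65 = 18.12 g
n(Cd) = 18.12 / 112.41 = 0.1612 mol; n(e⁻) = 2 × 0.1612 = 0.3224 mol
Q = 0.3224 × 96500 / 0.652 = 47720 C
t = 47720 / 9.48 = 5034 s = 1.40 h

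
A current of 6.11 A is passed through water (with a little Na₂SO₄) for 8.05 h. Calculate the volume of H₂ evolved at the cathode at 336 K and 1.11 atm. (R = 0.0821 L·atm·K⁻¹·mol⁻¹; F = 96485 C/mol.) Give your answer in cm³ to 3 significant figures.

22800 cm³

Q = It = 6.11 × 28980 = 1.771×10^5 C
Moles of electrons = 1.771×10^5 / 96485 = 1.836 mol
2H⁺ + 2e⁻ → H₂, so n(H₂) = 1.836 / 2 = 0.9180 mol
V = nRT/P = 0.9180 × 0.0821 × 336 / 1.11 = 22.81 L
= 22800 cm³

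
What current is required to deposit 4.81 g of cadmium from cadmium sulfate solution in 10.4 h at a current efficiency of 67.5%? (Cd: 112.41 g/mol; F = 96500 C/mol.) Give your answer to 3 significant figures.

0.327 A

n(Cd) = 4.81 / 112.41 = 0.04279 mol
Cd²⁺ + 2e⁻ → Cd, so n(e⁻) = 2 × 0.04279 = 0.08558 mol
Q = 0.08558 × 96500 / 0.675 = 12230 C
I = Q / t = 12230 / 37440 s = 0.327 A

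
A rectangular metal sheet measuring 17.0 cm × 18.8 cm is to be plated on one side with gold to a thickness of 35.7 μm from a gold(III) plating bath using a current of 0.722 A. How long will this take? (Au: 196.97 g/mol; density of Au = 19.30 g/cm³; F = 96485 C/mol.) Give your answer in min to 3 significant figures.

Plated area = 17.0 × 18.8 = 319.6 cm²
Volume = 319.6 × 35.7×10⁻⁴ cm = 1.141 cm³
m(Au) = 1.141 × 19.30 = 22.02 g
n(Au) = 22.02 / 196.97 = 0.1118 mol; n(e⁻) = 3 × 0.1118 = 0.3354 mol
Q = 0.3354 × 96485 = 32360 C
t = 32360 / 0.722 = 44820 s = 747 min

747 min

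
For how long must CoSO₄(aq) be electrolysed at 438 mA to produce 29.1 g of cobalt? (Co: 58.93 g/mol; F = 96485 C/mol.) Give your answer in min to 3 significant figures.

3630 min

n(Co) = 29.1 / 58.93 = 0.4938 mol
Co²⁺ + 2e⁻ → Co, so n(e⁻) = 2 × 0.4938 = 0.9876 mol
Q = 0.9876 × 96485 = 95290 C
t = Q / I = 95290 / 0.438 = 2.176×10^5 s = 3630 min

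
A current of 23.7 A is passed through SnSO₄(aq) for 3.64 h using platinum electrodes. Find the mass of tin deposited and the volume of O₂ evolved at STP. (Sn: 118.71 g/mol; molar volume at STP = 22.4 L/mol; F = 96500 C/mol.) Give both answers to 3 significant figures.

Q = 23.7 × 13104 = 3.106×10^5 C; n(e⁻) = 3.106×10^5 / 96500 = 3.219 mol
Cathode: Sn²⁺ + 2e⁻ → Sn → n(Sn) = 3.219/2 = 1.610 mol → 191 g
Anode: 2H₂O → O₂ + 4H⁺ + 4e⁻ → n(O₂) = 3.219/4 = 0.8048 mol → 18.0 L

191 g Sn; 18.0 L O₂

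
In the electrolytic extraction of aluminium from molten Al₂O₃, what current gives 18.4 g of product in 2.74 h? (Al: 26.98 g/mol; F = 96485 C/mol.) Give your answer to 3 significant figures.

n(Al) = 18.4 / 26.98 = 0.6820 mol
Al³⁺ + 3e⁻ → Al, so n(e⁻) = 3 × 0.6820 = 2.046 mol
Q = 2.046 × 96485 = 1.974×10^5 C
I = Q / t = 1.974×10^5 / 9864 s = 20.0 A

20.0 A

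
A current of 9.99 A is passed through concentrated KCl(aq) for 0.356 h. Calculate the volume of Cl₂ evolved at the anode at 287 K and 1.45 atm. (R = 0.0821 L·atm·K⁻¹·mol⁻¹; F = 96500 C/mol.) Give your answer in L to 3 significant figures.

1.08 L

Charge passed = 9.99 × 1281.6 = 12800 C
n(e⁻) = 12800 / 96500 = 0.1326 mol
2Cl⁻ → Cl₂ + 2e⁻, so n(Cl₂) = 0.1326 / 2 = 0.06630 mol
V = nRT/P = 0.06630 × 0.0821 × 287 / 1.45 = 1.077 L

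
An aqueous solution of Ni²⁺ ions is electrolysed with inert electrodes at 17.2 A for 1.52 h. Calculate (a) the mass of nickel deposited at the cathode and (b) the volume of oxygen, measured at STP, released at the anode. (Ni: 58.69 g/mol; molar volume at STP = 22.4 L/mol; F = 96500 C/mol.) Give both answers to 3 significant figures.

Q = 17.2 × 5472 = 94120 C; n(e⁻) = 94120 / 96500 = 0.9753 mol
Cathode: Ni²⁺ + 2e⁻ → Ni → n(Ni) = 0.9753/2 = 0.4877 mol → 28.6 g
Anode: 2H₂O → O₂ + 4H⁺ + 4e⁻ → n(O₂) = 0.9753/4 = 0.2438 mol → 5.46 L

28.6 g Ni; 5.46 L O₂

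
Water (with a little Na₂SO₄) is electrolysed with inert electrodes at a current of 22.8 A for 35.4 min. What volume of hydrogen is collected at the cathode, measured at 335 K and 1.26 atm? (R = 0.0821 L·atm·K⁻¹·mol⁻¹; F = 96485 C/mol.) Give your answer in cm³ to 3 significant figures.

Q = 22.8 A × 2124 s = 48430 C
Moles of electrons = 48430 / 96485 = 0.5019 mol
2H⁺ + 2e⁻ → H₂, so n(H₂) = 0.5019 / 2 = 0.2510 mol
V = nRT/P = 0.2510 × 0.0821 × 335 / 1.26 = 5.479 L
= 5480 cm³

5480 cm³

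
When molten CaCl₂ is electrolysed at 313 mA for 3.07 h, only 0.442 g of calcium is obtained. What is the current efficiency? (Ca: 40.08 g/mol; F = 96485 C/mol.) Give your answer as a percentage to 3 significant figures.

61.5%

Q = 0.313 × 11052 = 3459 C
n(e⁻) = 3459 / 96485 = 0.03585 mol
Ca²⁺ + 2e⁻ → Ca, so theoretical n(Ca) = 0.01793 mol → 0.7186 g
Efficiency = 0.442 / 0.7186 = 0.6151 = 61.5%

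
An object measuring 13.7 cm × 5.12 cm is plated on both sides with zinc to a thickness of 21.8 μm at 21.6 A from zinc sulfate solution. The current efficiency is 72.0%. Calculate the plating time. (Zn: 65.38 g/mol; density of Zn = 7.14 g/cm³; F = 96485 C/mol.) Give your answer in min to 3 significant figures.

Plated area = 2 × 13.7 × 5.12 = 140.3 cm²
Volume = 140.3 × 21.8×10⁻⁴ cm = 0.3059 cm³
m(Zn) = 0.3059 × 7.14 = 2.184 g
n(Zn) = 2.184 / 65.38 = 0.03340 mol; n(e⁻) = 2 × 0.03340 = 0.06680 mol
Q = 0.06680 × 96485 / 0.720 = 8952 C
t = 8952 / 21.6 = 414.4 s = 6.91 min

6.91 min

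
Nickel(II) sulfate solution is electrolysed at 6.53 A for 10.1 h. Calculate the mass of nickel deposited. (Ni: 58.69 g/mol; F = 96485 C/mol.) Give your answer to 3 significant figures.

72.2 g

Q = It = 6.53 × 36360 = 2.374×10^5 C
n(e⁻) = 2.374×10^5 / 96485 = 2.460 mol
Ni²⁺ + 2e⁻ → Ni, so n(Ni) = 2.460 / 2 = 1.230 mol
m = 1.230 × 58.69 = 72.2 g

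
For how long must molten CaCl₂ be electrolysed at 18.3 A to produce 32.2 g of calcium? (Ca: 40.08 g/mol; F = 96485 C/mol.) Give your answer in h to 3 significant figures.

2.35 h

n(Ca) = 32.2 / 40.08 = 0.8034 mol
Ca²⁺ + 2e⁻ → Ca, so n(e⁻) = 2 × 0.8034 = 1.607 mol
Q = 1.607 × 96485 = 1.551×10^5 C
t = Q / I = 1.551×10^5 / 18.3 = 8475 s = 2.35 h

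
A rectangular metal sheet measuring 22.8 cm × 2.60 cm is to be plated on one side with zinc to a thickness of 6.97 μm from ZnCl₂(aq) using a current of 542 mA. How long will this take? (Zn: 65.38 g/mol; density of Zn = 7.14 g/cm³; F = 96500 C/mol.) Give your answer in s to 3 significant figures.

1610 s

Plated area = 22.8 × 2.60 = 59.28 cm²
Volume = 59.28 × 6.97×10⁻⁴ cm = 0.04132 cm³
m(Zn) = 0.04132 × 7.14 = 0.2950 g
n(Zn) = 0.2950 / 65.38 = 0.004512 mol; n(e⁻) = 2 × 0.004512 = 0.009024 mol
Q = 0.009024 × 96500 = 870.8 C
t = 870.8 / 0.542 = 1607 s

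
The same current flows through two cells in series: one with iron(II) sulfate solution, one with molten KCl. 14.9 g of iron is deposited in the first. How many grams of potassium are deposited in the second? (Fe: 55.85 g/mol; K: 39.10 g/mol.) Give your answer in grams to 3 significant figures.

n(Fe) = 14.9 / 55.85 = 0.2668 mol
Fe²⁺ + 2e⁻ → Fe, so n(e⁻) = 2 × 0.2668 = 0.5336 mol
In series, the same 0.5336 mol of electrons flows through the second cell.
K⁺ + e⁻ → K, so n(K) = 0.5336 mol
m(K) = 0.5336 × 39.10 = 20.9 g

20.9 g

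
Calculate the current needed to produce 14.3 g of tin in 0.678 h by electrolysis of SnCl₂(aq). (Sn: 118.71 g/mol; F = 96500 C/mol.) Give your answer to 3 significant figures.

n(Sn) = 14.3 / 118.71 = 0.1205 mol
Sn²⁺ + 2e⁻ → Sn, so n(e⁻) = 2 × 0.1205 = 0.2410 mol
Q = 0.2410 × 96500 = 23260 C
I = Q / t = 23260 / 2440.8 s = 9.53 A

9.53 A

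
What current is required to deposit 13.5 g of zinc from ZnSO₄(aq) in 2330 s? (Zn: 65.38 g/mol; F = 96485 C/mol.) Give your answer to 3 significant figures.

n(Zn) = 13.5 / 65.38 = 0.2065 mol
Zn²⁺ + 2e⁻ → Zn, so n(e⁻) = 2 × 0.2065 = 0.4130 mol
Q = 0.4130 × 96485 = 39850 C
I = Q / t = 39850 / 2330 s = 17.1 A

17.1 A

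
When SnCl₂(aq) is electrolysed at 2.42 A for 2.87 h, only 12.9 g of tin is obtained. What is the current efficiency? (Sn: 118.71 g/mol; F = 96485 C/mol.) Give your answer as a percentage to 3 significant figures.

Q = 2.42 × 10332 = 25000 C
n(e⁻) = 25000 / 96485 = 0.2591 mol
Sn²⁺ + 2e⁻ → Sn, so theoretical n(Sn) = 0.1296 mol → 15.38 g
Efficiency = 12.9 / 15.38 = 0.8388 = 83.9%

83.9%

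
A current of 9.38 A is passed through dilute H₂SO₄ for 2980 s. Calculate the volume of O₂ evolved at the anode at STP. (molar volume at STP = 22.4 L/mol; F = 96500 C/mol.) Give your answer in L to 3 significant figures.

Q = 9.38 A × 2980 s = 27950 C
Moles of electrons = 27950 / 96500 = 0.2896 mol
2H₂O → O₂ + 4H⁺ + 4e⁻, so n(O₂) = 0.2896 / 4 = 0.07240 mol
V = 0.07240 × 22.4 = 1.622 L

1.62 L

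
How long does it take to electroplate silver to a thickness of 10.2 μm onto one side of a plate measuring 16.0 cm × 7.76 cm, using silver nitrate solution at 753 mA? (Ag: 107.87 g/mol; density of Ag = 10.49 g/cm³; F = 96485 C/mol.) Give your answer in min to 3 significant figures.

Plated area = 16.0 × 7.76 = 124.2 cm²
Volume = 124.2 × 10.2×10⁻⁴ cm = 0.1267 cm³
m(Ag) = 0.1267 × 10.49 = 1.329 g
n(Ag) = 1.329 / 107.87 = 0.01232 mol; n(e⁻) = 0.01232 mol
Q = 0.01232 × 96485 = 1189 C
t = 1189 / 0.753 = 1579 s = 26.3 min

26.3 min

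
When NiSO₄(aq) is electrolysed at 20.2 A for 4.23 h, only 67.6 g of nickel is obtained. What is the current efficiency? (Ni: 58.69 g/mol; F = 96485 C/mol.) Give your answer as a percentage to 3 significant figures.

72.3%

Q = 20.2 × 15228 = 3.076×10^5 C
n(e⁻) = 3.076×10^5 / 96485 = 3.188 mol
Ni²⁺ + 2e⁻ → Ni, so theoretical n(Ni) = 1.594 mol → 93.55 g
Efficiency = 67.6 / 93.55 = 0.7226 = 72.3%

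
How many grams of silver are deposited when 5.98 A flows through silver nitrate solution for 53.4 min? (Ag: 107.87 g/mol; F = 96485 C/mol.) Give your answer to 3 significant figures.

Q = 5.98 A × 3204 s = 19160 C
Moles of electrons = 19160 / 96485 = 0.1986 mol
Ag⁺ + e⁻ → Ag, so n(Ag) = 0.1986 mol
m = 0.1986 × 107.87 = 21.4 g

21.4 g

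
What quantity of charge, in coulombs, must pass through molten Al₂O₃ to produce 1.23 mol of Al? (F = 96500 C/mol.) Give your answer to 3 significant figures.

Al³⁺ + 3e⁻ → Al, so n(e⁻) = 3 × 1.23 = 3.690 mol
Q = 3.690 × 96500 = 3.561×10^5 C

3.56×10^5 C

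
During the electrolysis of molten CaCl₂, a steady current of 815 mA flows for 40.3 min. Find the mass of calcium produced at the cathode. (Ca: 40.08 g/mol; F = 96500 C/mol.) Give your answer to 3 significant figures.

Charge passed = 0.815 × 2418 = 1971 C
Moles of electrons = 1971 / 96500 = 0.02042 mol
Ca²⁺ + 2e⁻ → Ca, so n(Ca) = 0.02042 / 2 = 0.01021 mol
m = 0.01021 × 40.08 = 0.409 g

0.409 g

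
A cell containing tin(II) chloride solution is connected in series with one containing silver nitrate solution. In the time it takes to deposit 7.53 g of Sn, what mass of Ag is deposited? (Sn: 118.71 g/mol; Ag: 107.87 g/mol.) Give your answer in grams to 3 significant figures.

13.7 g

n(Sn) = 7.53 / 118.71 = 0.06343 mol
Sn²⁺ + 2e⁻ → Sn, so n(e⁻) = 2 × 0.06343 = 0.1269 mol
Same current for the same time ⇒ same n(e⁻) = 0.1269 mol in both cells.
Ag⁺ + e⁻ → Ag, so n(Ag) = 0.1269 mol
m(Ag) = 0.1269 × 107.87 = 13.7 g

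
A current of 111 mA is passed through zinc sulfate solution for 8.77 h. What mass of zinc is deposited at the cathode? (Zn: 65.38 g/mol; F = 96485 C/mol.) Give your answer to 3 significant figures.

1.19 g

Q = 0.111 A × 31572 s = 3504 C
n(e⁻) = Q/F = 3504/96485 = 0.03632 mol
Zn²⁺ + 2e⁻ → Zn, so n(Zn) = 0.03632 / 2 = 0.01816 mol
m = 0.01816 × 65.38 = 1.19 g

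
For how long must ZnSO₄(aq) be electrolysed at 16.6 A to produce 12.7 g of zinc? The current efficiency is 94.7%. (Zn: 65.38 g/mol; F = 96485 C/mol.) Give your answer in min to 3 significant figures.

39.7 min

n(Zn) = 12.7 / 65.38 = 0.1942 mol
Zn²⁺ + 2e⁻ → Zn, so n(e⁻) = 2 × 0.1942 = 0.3884 mol
Q = 0.3884 × 96485 / 0.947 = 39570 C
t = Q / I = 39570 / 16.6 = 2384 s = 39.7 min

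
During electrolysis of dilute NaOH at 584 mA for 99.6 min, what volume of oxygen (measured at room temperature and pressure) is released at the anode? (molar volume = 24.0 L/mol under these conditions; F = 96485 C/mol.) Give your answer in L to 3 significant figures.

Q = 0.584 A × 5976 s = 3490 C
n(e⁻) = Q/F = 3490/96485 = 0.03617 mol
2H₂O → O₂ + 4H⁺ + 4e⁻, so n(O₂) = 0.03617 / 4 = 0.009043 mol
V = 0.009043 × 24.0 = 0.2170 L

0.217 L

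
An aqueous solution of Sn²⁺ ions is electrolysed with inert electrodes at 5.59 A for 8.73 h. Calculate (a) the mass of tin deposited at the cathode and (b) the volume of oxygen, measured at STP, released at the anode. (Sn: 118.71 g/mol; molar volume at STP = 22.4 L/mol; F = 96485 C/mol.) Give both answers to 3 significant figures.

108 g Sn; 10.2 L O₂

Q = 5.59 × 31428 = 1.757×10^5 C; n(e⁻) = 1.757×10^5 / 96485 = 1.821 mol
Cathode: Sn²⁺ + 2e⁻ → Sn → n(Sn) = 1.821/2 = 0.9105 mol → 108 g
Anode: 2H₂O → O₂ + 4H⁺ + 4e⁻ → n(O₂) = 1.821/4 = 0.4553 mol → 10.2 L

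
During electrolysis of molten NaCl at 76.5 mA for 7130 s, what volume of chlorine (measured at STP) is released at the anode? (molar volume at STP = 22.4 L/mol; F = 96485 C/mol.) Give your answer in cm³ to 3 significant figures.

Q = 0.0765 A × 7130 s = 545.4 C
n(e⁻) = Q/F = 545.4/96485 = 0.005653 mol
2Cl⁻ → Cl₂ + 2e⁻, so n(Cl₂) = 0.005653 / 2 = 0.002827 mol
V = 0.002827 × 22.4 = 0.06332 L
= 63.3 cm³

63.3 cm³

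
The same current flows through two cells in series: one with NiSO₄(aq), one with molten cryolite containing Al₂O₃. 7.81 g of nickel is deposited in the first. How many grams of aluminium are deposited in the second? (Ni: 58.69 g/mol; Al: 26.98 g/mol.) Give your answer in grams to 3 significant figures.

n(Ni) = 7.81 / 58.69 = 0.1331 mol
Ni²⁺ + 2e⁻ → Ni, so n(e⁻) = 2 × 0.1331 = 0.2662 mol
Same current for the same time ⇒ same n(e⁻) = 0.2662 mol in both cells.
Al³⁺ + 3e⁻ → Al, so n(Al) = 0.2662 / 3 = 0.08873 mol
m(Al) = 0.08873 × 26.98 = 2.39 g

2.39 g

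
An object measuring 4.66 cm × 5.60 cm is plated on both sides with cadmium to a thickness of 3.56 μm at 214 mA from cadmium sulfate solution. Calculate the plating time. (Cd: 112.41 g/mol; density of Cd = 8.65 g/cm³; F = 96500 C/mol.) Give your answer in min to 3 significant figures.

21.5 min

Plated area = 2 × 4.66 × 5.60 = 52.19 cm²
Volume = 52.19 × 3.56×10⁻⁴ cm = 0.01858 cm³
m(Cd) = 0.01858 × 8.65 = 0.1607 g
n(Cd) = 0.1607 / 112.41 = 0.001430 mol; n(e⁻) = 2 × 0.001430 = 0.002860 mol
Q = 0.002860 × 96500 = 276.0 C
t = 276.0 / 0.214 = 1290 s = 21.5 min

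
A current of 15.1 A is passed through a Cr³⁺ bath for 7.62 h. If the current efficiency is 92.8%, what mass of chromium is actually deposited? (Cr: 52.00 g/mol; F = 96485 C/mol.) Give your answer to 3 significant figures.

Q = 15.1 × 27432 = 4.142×10^5 C
n(e⁻) = 4.142×10^5 / 96485 = 4.293 mol
Cr³⁺ + 3e⁻ → Cr, so theoretical m(Cr) = 1.431 × 52.00 = 74.41 g
Actual mass = 92.8% × 74.41 = 69.1 g

69.1 g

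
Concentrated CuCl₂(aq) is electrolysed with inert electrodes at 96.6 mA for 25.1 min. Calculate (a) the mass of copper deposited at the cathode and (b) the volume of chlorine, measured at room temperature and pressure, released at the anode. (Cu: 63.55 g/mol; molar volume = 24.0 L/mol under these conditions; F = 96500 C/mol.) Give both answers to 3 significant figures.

Q = 0.0966 × 1506 = 145.5 C; n(e⁻) = 145.5 / 96500 = 0.001508 mol
Cathode: Cu²⁺ + 2e⁻ → Cu → n(Cu) = 0.001508/2 = 7.540×10^-4 mol → 0.0479 g
Anode: 2Cl⁻ → Cl₂ + 2e⁻ → n(Cl₂) = 0.001508/2 = 7.540×10^-4 mol → 0.0181 L

0.0479 g Cu; 0.0181 L Cl₂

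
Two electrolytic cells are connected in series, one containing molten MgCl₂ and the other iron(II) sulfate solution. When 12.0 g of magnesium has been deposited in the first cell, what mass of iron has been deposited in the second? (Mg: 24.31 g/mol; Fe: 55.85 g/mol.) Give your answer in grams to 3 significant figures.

n(Mg) = 12.0 / 24.31 = 0.4936 mol
Mg²⁺ + 2e⁻ → Mg, so n(e⁻) = 2 × 0.4936 = 0.9872 mol
The cells are in series, so the same charge (and hence the same n(e⁻) = 0.9872 mol) passes through both.
Fe²⁺ + 2e⁻ → Fe, so n(Fe) = 0.9872 / 2 = 0.4936 mol
m(Fe) = 0.4936 × 55.85 = 27.6 g

27.6 g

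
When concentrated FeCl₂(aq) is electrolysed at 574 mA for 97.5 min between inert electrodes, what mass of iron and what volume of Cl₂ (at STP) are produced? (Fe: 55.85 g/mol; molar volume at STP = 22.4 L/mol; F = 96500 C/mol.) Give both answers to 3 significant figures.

Q = 0.574 × 5850 = 3358 C; n(e⁻) = 3358 / 96500 = 0.03480 mol
Cathode: Fe²⁺ + 2e⁻ → Fe → n(Fe) = 0.03480/2 = 0.01740 mol → 0.972 g
Anode: 2Cl⁻ → Cl₂ + 2e⁻ → n(Cl₂) = 0.03480/2 = 0.01740 mol → 0.390 L

0.972 g Fe; 0.390 L Cl₂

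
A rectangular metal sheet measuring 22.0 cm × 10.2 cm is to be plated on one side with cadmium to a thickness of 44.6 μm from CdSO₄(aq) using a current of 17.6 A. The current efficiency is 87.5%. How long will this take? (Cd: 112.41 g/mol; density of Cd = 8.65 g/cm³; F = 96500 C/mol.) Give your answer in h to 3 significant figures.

Plated area = 22.0 × 10.2 = 224.4 cm²
Volume = 224.4 × 44.6×10⁻⁴ cm = 1.001 cm³
m(Cd) = 1.001 × 8.65 = 8.659 g
n(Cd) = 8.659 / 112.41 = 0.07703 mol; n(e⁻) = 2 × 0.07703 = 0.1541 mol
Q = 0.1541 × 96500 / 0.875 = 17000 C
t = 17000 / 17.6 = 965.9 s = 0.268 h

0.268 h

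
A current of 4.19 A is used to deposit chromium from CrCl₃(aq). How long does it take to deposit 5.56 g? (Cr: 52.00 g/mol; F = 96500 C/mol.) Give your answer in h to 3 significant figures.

n(Cr) = 5.56 / 52.00 = 0.1069 mol
Cr³⁺ + 3e⁻ → Cr, so n(e⁻) = 3 × 0.1069 = 0.3207 mol
Q = 0.3207 × 96500 = 30950 C
t = Q / I = 30950 / 4.19 = 7387 s = 2.05 h

2.05 h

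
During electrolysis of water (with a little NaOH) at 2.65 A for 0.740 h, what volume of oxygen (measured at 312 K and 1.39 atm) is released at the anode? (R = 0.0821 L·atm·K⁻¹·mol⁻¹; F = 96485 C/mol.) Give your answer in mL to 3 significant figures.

337 mL

Q = 2.65 A × 2664 s = 7060 C
n(e⁻) = 7060 / 96485 = 0.07317 mol
2H₂O → O₂ + 4H⁺ + 4e⁻, so n(O₂) = 0.07317 / 4 = 0.01829 mol
V = nRT/P = 0.01829 × 0.0821 × 312 / 1.39 = 0.3371 L
= 337 mL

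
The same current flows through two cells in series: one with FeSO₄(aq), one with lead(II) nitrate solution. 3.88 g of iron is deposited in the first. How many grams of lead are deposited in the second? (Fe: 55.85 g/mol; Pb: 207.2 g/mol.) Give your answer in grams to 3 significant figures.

n(Fe) = 3.88 / 55.85 = 0.06947 mol
Fe²⁺ + 2e⁻ → Fe, so n(e⁻) = 2 × 0.06947 = 0.1389 mol
In series, the same 0.1389 mol of electrons flows through the second cell.
Pb²⁺ + 2e⁻ → Pb, so n(Pb) = 0.1389 / 2 = 0.06945 mol
m(Pb) = 0.06945 × 207.2 = 14.4 g

14.4 g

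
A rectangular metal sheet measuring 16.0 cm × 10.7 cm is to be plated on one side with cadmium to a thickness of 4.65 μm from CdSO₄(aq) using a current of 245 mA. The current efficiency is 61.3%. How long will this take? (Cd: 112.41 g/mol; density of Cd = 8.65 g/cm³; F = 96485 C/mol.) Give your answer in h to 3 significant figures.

2.19 h

Plated area = 16.0 × 10.7 = 171.2 cm²
Volume = 171.2 × 4.65×10⁻⁴ cm = 0.07961 cm³
m(Cd) = 0.07961 × 8.65 = 0.6886 g
n(Cd) = 0.6886 / 112.41 = 0.006126 mol; n(e⁻) = 2 × 0.006126 = 0.01225 mol
Q = 0.01225 × 96485 / 0.613 = 1928 C
t = 1928 / 0.245 = 7869 s = 2.19 h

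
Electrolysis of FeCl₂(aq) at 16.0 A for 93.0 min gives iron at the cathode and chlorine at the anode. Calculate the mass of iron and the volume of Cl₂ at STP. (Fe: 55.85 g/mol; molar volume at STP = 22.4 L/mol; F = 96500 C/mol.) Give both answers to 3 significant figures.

Q = 16.0 × 5580 = 89280 C; n(e⁻) = 89280 / 96500 = 0.9252 mol
Cathode: Fe²⁺ + 2e⁻ → Fe → n(Fe) = 0.9252/2 = 0.4626 mol → 25.8 g
Anode: 2Cl⁻ → Cl₂ + 2e⁻ → n(Cl₂) = 0.9252/2 = 0.4626 mol → 10.4 L

25.8 g Fe; 10.4 L Cl₂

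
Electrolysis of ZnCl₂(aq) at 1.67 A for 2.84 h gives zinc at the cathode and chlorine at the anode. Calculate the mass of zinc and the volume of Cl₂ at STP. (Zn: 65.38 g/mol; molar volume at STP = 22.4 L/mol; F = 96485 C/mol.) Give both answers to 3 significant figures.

Q = 1.67 × 10224 = 17070 C; n(e⁻) = 17070 / 96485 = 0.1769 mol
Cathode: Zn²⁺ + 2e⁻ → Zn → n(Zn) = 0.1769/2 = 0.08845 mol → 5.78 g
Anode: 2Cl⁻ → Cl₂ + 2e⁻ → n(Cl₂) = 0.1769/2 = 0.08845 mol → 1.98 L

5.78 g Zn; 1.98 L Cl₂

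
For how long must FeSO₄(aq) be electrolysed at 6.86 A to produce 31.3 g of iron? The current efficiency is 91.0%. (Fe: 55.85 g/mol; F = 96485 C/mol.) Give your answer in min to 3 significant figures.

n(Fe) = 31.3 / 55.85 = 0.5604 mol
Fe²⁺ + 2e⁻ → Fe, so n(e⁻) = 2 × 0.5604 = 1.121 mol
Q = 1.121 × 96485 / 0.910 = 1.189×10^5 C
t = Q / I = 1.189×10^5 / 6.86 = 17330 s = 289 min

289 min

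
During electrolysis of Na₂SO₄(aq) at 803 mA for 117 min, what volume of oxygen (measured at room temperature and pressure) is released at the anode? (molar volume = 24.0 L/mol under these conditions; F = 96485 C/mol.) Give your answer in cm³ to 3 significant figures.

351 cm³

Q = It = 0.803 × 7020 = 5637 C
Moles of electrons = 5637 / 96485 = 0.05842 mol
2H₂O → O₂ + 4H⁺ + 4e⁻, so n(O₂) = 0.05842 / 4 = 0.01461 mol
V = 0.01461 × 24.0 = 0.3506 L
= 351 cm³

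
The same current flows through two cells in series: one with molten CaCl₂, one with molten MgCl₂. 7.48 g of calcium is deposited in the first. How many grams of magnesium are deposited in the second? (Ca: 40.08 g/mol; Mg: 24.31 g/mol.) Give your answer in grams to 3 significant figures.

n(Ca) = 7.48 / 40.08 = 0.1866 mol
Ca²⁺ + 2e⁻ → Ca, so n(e⁻) = 2 × 0.1866 = 0.3732 mol
In series, the same 0.3732 mol of electrons flows through the second cell.
Mg²⁺ + 2e⁻ → Mg, so n(Mg) = 0.3732 / 2 = 0.1866 mol
m(Mg) = 0.1866 × 24.31 = 4.54 g

4.54 g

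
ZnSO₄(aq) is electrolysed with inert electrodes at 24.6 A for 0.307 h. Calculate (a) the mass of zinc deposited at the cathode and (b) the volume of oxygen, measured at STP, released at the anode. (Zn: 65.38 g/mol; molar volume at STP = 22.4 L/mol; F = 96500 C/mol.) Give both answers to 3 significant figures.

9.21 g Zn; 1.58 L O₂

Q = 24.6 × 1105.2 = 27190 C; n(e⁻) = 27190 / 96500 = 0.2818 mol
Cathode: Zn²⁺ + 2e⁻ → Zn → n(Zn) = 0.2818/2 = 0.1409 mol → 9.21 g
Anode: 2H₂O → O₂ + 4H⁺ + 4e⁻ → n(O₂) = 0.2818/4 = 0.07045 mol → 1.58 L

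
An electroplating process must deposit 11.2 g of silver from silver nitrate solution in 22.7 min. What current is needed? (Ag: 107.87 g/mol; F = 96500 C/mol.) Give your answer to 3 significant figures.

7.36 A

n(Ag) = 11.2 / 107.87 = 0.1038 mol
Ag⁺ + e⁻ → Ag, so n(e⁻) = 0.1038 mol
Q = 0.1038 × 96500 = 10020 C
I = Q / t = 10020 / 1362 s = 7.36 A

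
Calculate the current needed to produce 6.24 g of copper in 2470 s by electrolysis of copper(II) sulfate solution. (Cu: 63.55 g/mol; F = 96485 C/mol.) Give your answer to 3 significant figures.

n(Cu) = 6.24 / 63.55 = 0.09819 mol
Cu²⁺ + 2e⁻ → Cu, so n(e⁻) = 2 × 0.09819 = 0.1964 mol
Q = 0.1964 × 96485 = 18950 C
I = Q / t = 18950 / 2470 s = 7.67 A

7.67 A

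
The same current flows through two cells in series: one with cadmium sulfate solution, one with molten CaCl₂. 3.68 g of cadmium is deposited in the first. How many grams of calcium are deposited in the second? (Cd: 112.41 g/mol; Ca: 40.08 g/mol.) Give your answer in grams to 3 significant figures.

n(Cd) = 3.68 / 112.41 = 0.03274 mol
Cd²⁺ + 2e⁻ → Cd, so n(e⁻) = 2 × 0.03274 = 0.06548 mol
Same current for the same time ⇒ same n(e⁻) = 0.06548 mol in both cells.
Ca²⁺ + 2e⁻ → Ca, so n(Ca) = 0.06548 / 2 = 0.03274 mol
m(Ca) = 0.03274 × 40.08 = 1.31 g

1.31 g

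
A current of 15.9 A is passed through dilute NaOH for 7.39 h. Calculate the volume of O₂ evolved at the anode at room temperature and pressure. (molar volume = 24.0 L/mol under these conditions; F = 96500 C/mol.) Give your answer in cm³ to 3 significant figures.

26300 cm³

Q = It = 15.9 × 26604 = 4.230×10^5 C
Moles of electrons = 4.230×10^5 / 96500 = 4.383 mol
2H₂O → O₂ + 4H⁺ + 4e⁻, so n(O₂) = 4.383 / 4 = 1.096 mol
V = 1.096 × 24.0 = 26.30 L
= 26300 cm³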